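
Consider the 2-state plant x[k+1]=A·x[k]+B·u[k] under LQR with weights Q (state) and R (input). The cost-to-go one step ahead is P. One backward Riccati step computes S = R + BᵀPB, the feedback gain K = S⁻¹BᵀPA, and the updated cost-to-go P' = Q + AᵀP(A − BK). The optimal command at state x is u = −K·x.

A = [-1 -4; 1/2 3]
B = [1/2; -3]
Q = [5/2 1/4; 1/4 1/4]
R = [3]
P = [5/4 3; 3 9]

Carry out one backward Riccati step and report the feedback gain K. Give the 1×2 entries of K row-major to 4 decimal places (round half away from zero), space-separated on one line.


BᵀP = [-8.3750 -25.5000]
S = R + BᵀPB = [3] + [72.3125] = [75.3125]
BᵀPA = [-4.3750 -43.0000]
K = S⁻¹·BᵀPA = [-0.0581 -0.5710]
A−BK = [-0.9710 -3.7145; 0.3257 1.2871]
AᵀP(A−BK) = [0.2459 1.0021; 1.0021 4.4490]
P' = Q + AᵀP(A−BK) = [2.7459 1.2521; 1.2521 4.6990]
tr(P') = 7.4448

-0.0581 -0.5710


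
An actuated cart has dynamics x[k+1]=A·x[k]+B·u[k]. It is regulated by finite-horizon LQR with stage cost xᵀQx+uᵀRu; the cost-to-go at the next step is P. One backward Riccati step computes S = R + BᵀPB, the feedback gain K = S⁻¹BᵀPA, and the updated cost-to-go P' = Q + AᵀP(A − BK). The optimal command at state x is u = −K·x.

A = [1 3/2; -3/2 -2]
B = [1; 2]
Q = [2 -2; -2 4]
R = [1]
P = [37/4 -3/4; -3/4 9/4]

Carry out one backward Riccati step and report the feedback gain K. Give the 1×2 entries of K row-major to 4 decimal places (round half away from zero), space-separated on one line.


0.1308 0.2538

BᵀP = [7.7500 3.7500]
S = R + BᵀPB = [1] + [15.2500] = [16.2500]
BᵀPA = [2.1250 4.1250]
K = S⁻¹·BᵀPA = [0.1308 0.2538]
A−BK = [0.8692 1.2462; -1.7615 -2.5077]
AᵀP(A−BK) = [16.2846 23.2731; 23.2731 33.2654]
P' = Q + AᵀP(A−BK) = [18.2846 21.2731; 21.2731 37.2654]
tr(P') = 55.5500


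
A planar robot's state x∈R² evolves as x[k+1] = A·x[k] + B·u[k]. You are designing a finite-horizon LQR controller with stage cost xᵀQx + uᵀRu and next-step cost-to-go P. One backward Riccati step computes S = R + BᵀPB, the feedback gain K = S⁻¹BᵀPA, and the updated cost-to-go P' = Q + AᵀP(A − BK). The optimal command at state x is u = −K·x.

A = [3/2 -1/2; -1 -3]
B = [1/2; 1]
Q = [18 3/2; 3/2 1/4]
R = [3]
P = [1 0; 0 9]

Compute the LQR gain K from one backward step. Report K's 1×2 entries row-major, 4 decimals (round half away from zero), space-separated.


BᵀP = [0.5000 9.0000]
S = R + BᵀPB = [3] + [9.2500] = [12.2500]
BᵀPA = [-8.2500 -27.2500]
K = S⁻¹·BᵀPA = [-0.6735 -2.2245]
A−BK = [1.8367 0.6122; -0.3265 -0.7755]
AᵀP(A−BK) = [5.6939 7.8980; 7.8980 20.6327]
P' = Q + AᵀP(A−BK) = [23.6939 9.3980; 9.3980 20.8827]
tr(P') = 44.5765

-0.6735 -2.2245


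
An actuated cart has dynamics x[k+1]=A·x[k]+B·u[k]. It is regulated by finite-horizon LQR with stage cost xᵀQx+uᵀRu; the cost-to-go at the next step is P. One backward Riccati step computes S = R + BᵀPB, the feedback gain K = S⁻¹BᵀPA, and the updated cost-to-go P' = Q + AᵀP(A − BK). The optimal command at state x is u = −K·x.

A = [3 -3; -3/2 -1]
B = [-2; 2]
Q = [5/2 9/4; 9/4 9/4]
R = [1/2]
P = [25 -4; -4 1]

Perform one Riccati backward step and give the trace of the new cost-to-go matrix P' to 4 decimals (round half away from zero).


11.2674

BᵀP = [-58.0000 10.0000]
S = R + BᵀPB = [1/2] + [136.0000] = [136.5000]
BᵀPA = [-189.0000 164.0000]
K = S⁻¹·BᵀPA = [-1.3846 1.2015]
A−BK = [0.2308 -0.5971; 1.2692 -3.4029]
AᵀP(A−BK) = [1.5577 -2.4231; -2.4231 4.9597]
P' = Q + AᵀP(A−BK) = [4.0577 -0.1731; -0.1731 7.2097]
tr(P') = 11.2674


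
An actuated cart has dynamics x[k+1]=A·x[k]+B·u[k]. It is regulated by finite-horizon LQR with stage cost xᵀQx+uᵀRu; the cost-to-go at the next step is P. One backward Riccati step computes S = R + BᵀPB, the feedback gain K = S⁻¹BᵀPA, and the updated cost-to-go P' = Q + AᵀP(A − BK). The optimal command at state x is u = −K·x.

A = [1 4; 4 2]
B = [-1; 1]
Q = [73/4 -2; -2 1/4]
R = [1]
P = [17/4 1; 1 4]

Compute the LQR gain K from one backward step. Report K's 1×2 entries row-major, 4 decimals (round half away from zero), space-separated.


BᵀP = [-3.2500 3.0000]
S = R + BᵀPB = [1] + [6.2500] = [7.2500]
BᵀPA = [8.7500 -7.0000]
K = S⁻¹·BᵀPA = [1.2069 -0.9655]
A−BK = [2.2069 3.0345; 2.7931 2.9655]
AᵀP(A−BK) = [65.6897 75.4483; 75.4483 93.2414]
P' = Q + AᵀP(A−BK) = [83.9397 73.4483; 73.4483 93.4914]
tr(P') = 177.4310

1.2069 -0.9655


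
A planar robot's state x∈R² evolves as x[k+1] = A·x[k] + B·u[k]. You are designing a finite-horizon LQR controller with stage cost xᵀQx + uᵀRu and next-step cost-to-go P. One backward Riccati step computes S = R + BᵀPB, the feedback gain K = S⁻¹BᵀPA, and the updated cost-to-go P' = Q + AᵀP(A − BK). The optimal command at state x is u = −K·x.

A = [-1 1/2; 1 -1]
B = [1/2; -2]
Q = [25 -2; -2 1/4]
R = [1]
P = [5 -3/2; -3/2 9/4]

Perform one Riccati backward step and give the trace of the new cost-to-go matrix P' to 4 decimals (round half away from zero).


BᵀP = [5.5000 -5.2500]
S = R + BᵀPB = [1] + [13.2500] = [14.2500]
BᵀPA = [-10.7500 8.0000]
K = S⁻¹·BᵀPA = [-0.7544 0.5614]
A−BK = [-0.6228 0.2193; -0.5088 0.1228]
AᵀP(A−BK) = [2.1404 -0.9649; -0.9649 0.5088]
P' = Q + AᵀP(A−BK) = [27.1404 -2.9649; -2.9649 0.7588]
tr(P') = 27.8991

27.8991


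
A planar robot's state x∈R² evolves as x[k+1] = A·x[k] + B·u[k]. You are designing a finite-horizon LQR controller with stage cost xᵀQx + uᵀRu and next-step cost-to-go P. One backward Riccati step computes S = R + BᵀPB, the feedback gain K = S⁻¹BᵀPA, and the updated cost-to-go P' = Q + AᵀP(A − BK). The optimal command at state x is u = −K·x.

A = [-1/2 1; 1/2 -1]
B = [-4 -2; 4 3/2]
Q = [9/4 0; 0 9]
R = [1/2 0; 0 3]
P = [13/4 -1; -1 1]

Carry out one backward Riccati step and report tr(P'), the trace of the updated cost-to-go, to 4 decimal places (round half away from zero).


11.2876

BᵀP = [-17.0000 8.0000; -8.0000 3.5000]
S = R + BᵀPB = [1/2 0; 0 3] + [100.0000 46.0000; 46.0000 21.2500] = [100.5000 46.0000; 46.0000 24.2500]
BᵀPA = [12.5000 -25.0000; 5.7500 -11.5000]
K = S⁻¹·BᵀPA = [0.1203 -0.2406; 0.0090 -0.0179]
A−BK = [-0.0010 0.0019; 0.0054 -0.0109]
AᵀP(A−BK) = [0.0075 -0.0150; -0.0150 0.0301]
P' = Q + AᵀP(A−BK) = [2.2575 -0.0150; -0.0150 9.0301]
tr(P') = 11.2876


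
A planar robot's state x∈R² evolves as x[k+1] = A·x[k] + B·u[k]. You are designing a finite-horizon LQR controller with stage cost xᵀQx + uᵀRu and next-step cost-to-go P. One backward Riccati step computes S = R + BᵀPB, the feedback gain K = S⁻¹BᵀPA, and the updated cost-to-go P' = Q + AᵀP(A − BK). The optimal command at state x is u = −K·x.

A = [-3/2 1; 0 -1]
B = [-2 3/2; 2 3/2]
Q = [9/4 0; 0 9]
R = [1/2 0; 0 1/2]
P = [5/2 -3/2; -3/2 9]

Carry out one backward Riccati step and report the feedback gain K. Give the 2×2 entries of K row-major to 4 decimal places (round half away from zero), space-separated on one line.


0.3639 -0.4936 -0.4762 -0.0063

BᵀP = [-8.0000 21.0000; 1.5000 11.2500]
S = R + BᵀPB = [1/2 0; 0 1/2] + [58.0000 19.5000; 19.5000 19.1250] = [58.5000 19.5000; 19.5000 19.6250]
BᵀPA = [12.0000 -29.0000; -2.2500 -9.7500]
K = S⁻¹·BᵀPA = [0.3639 -0.4936; -0.4762 -0.0063]
A−BK = [-0.0580 0.0223; -0.0134 -0.0033]
AᵀP(A−BK) = [0.1873 -0.0910; -0.0910 0.1234]
P' = Q + AᵀP(A−BK) = [2.4373 -0.0910; -0.0910 9.1234]
tr(P') = 11.5607


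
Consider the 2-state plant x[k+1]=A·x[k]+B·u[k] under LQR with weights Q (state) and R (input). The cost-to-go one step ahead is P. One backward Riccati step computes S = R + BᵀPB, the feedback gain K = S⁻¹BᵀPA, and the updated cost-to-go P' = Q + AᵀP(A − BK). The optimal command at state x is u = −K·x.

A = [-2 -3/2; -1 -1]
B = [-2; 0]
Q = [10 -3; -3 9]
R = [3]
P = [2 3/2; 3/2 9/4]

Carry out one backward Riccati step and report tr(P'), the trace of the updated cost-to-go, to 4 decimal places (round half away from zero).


BᵀP = [-4.0000 -3.0000]
S = R + BᵀPB = [3] + [8.0000] = [11.0000]
BᵀPA = [11.0000 9.0000]
K = S⁻¹·BᵀPA = [1.0000 0.8182]
A−BK = [0.0000 0.1364; -1.0000 -1.0000]
AᵀP(A−BK) = [5.2500 4.5000; 4.5000 3.8864]
P' = Q + AᵀP(A−BK) = [15.2500 1.5000; 1.5000 12.8864]
tr(P') = 28.1364

28.1364


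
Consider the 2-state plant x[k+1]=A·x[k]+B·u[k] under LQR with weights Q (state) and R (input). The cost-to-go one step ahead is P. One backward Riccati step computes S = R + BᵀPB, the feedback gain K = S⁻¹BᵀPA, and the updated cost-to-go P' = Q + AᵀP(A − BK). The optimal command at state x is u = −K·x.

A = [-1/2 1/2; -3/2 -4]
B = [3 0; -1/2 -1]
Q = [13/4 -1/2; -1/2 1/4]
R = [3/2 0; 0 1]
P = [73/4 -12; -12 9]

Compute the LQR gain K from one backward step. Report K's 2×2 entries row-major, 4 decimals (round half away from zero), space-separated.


0.0000 0.5572 0.7500 1.9432

BᵀP = [60.7500 -40.5000; 12.0000 -9.0000]
S = R + BᵀPB = [3/2 0; 0 1] + [202.5000 40.5000; 40.5000 9.0000] = [204.0000 40.5000; 40.5000 10.0000]
BᵀPA = [30.3750 192.3750; 7.5000 42.0000]
K = S⁻¹·BᵀPA = [0.0000 0.5572; 0.7500 1.9432]
A−BK = [-0.5000 -1.1717; -0.7500 -1.7781]
AᵀP(A−BK) = [1.1875 2.9375; 2.9375 7.7504]
P' = Q + AᵀP(A−BK) = [4.4375 2.4375; 2.4375 8.0004]
tr(P') = 12.4379


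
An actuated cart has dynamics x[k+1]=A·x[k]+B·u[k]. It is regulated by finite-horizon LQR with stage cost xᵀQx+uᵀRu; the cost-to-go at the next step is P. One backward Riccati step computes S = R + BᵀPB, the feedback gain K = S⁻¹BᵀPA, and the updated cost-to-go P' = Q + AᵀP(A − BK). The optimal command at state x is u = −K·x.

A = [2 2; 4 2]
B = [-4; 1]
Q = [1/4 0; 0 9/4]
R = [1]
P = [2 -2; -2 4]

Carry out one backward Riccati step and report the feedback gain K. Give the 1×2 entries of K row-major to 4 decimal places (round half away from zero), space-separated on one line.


BᵀP = [-10.0000 12.0000]
S = R + BᵀPB = [1] + [52.0000] = [53.0000]
BᵀPA = [28.0000 4.0000]
K = S⁻¹·BᵀPA = [0.5283 0.0755]
A−BK = [4.1132 2.3019; 3.4717 1.9245]
AᵀP(A−BK) = [25.2075 13.8868; 13.8868 7.6981]
P' = Q + AᵀP(A−BK) = [25.4575 13.8868; 13.8868 9.9481]
tr(P') = 35.4057

0.5283 0.0755


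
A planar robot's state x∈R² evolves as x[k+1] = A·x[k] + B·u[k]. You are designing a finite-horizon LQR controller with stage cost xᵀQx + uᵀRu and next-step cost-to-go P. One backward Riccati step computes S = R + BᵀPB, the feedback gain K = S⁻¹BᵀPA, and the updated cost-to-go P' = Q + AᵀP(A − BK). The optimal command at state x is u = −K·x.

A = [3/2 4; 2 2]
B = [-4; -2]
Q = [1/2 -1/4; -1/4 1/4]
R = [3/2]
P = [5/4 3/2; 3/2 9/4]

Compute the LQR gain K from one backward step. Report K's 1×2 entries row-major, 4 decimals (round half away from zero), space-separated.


BᵀP = [-8.0000 -10.5000]
S = R + BᵀPB = [3/2] + [53.0000] = [54.5000]
BᵀPA = [-33.0000 -53.0000]
K = S⁻¹·BᵀPA = [-0.6055 -0.9725]
A−BK = [-0.9220 0.1101; 0.7890 0.0550]
AᵀP(A−BK) = [0.8308 0.9083; 0.9083 1.4587]
P' = Q + AᵀP(A−BK) = [1.3308 0.6583; 0.6583 1.7087]
tr(P') = 3.0396

-0.6055 -0.9725


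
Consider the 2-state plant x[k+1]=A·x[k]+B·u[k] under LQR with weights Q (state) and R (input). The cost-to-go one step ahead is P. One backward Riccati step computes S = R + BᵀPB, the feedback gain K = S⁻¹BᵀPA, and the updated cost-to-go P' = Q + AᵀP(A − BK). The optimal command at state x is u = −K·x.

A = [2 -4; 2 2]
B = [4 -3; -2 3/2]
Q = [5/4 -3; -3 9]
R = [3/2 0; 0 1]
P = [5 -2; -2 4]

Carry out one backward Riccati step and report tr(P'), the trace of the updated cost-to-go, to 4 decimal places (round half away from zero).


BᵀP = [24.0000 -16.0000; -18.0000 12.0000]
S = R + BᵀPB = [3/2 0; 0 1] + [128.0000 -96.0000; -96.0000 72.0000] = [129.5000 -96.0000; -96.0000 73.0000]
BᵀPA = [16.0000 -128.0000; -12.0000 96.0000]
K = S⁻¹·BᵀPA = [0.0674 -0.5389; -0.0758 0.6063]
A−BK = [1.5032 -0.0253; 2.2484 0.0126]
AᵀP(A−BK) = [18.0126 -0.1011; -0.1011 0.8084]
P' = Q + AᵀP(A−BK) = [19.2626 -3.1011; -3.1011 9.8084]
tr(P') = 29.0711

29.0711


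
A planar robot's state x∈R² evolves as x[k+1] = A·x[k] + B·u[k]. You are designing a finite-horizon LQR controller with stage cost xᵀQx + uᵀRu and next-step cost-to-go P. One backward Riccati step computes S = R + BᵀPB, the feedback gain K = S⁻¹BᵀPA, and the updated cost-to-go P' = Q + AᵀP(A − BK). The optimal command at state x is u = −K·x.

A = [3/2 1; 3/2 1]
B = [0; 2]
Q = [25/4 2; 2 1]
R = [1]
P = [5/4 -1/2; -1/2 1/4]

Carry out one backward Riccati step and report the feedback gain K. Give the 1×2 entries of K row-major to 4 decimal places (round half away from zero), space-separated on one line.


-0.3750 -0.2500

BᵀP = [-1.0000 0.5000]
S = R + BᵀPB = [1] + [1.0000] = [2.0000]
BᵀPA = [-0.7500 -0.5000]
K = S⁻¹·BᵀPA = [-0.3750 -0.2500]
A−BK = [1.5000 1.0000; 2.2500 1.5000]
AᵀP(A−BK) = [0.8438 0.5625; 0.5625 0.3750]
P' = Q + AᵀP(A−BK) = [7.0938 2.5625; 2.5625 1.3750]
tr(P') = 8.4688


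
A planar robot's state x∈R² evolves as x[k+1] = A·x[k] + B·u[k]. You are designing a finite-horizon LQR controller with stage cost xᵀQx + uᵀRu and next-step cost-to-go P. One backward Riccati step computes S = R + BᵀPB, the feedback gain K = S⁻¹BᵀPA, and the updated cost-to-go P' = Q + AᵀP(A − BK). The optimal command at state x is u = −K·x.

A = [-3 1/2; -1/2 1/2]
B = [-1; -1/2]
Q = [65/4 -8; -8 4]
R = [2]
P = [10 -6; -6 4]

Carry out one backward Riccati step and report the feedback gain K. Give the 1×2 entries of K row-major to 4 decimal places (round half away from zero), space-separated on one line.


BᵀP = [-7.0000 4.0000]
S = R + BᵀPB = [2] + [5.0000] = [7.0000]
BᵀPA = [19.0000 -1.5000]
K = S⁻¹·BᵀPA = [2.7143 -0.2143]
A−BK = [-0.2857 0.2857; 0.8571 0.3929]
AᵀP(A−BK) = [21.4286 -1.4286; -1.4286 0.1786]
P' = Q + AᵀP(A−BK) = [37.6786 -9.4286; -9.4286 4.1786]
tr(P') = 41.8571

2.7143 -0.2143


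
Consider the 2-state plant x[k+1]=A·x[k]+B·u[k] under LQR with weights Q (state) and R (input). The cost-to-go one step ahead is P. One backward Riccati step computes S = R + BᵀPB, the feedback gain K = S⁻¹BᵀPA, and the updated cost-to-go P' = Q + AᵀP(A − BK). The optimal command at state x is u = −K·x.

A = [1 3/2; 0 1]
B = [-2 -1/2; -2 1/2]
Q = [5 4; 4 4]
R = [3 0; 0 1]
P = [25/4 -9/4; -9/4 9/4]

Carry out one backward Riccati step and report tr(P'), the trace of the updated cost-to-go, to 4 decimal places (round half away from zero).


BᵀP = [-8.0000 0.0000; -4.2500 2.2500]
S = R + BᵀPB = [3 0; 0 1] + [16.0000 4.0000; 4.0000 3.2500] = [19.0000 4.0000; 4.0000 4.2500]
BᵀPA = [-8.0000 -12.0000; -4.2500 -4.1250]
K = S⁻¹·BᵀPA = [-0.2625 -0.5328; -0.7529 -0.4691]
A−BK = [0.0985 0.1998; -0.1486 0.1689]
AᵀP(A−BK) = [0.9498 0.8687; 0.8687 1.2336]
P' = Q + AᵀP(A−BK) = [5.9498 4.8687; 4.8687 5.2336]
tr(P') = 11.1834

11.1834


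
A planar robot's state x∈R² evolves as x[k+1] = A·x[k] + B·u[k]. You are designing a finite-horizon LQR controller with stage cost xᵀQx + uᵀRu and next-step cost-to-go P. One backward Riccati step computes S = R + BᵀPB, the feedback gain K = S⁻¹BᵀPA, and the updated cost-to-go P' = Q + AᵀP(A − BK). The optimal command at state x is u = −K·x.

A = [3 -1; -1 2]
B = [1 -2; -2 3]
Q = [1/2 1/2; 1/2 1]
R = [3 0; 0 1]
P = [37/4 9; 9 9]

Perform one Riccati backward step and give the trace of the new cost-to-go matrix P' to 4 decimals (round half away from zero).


13.5506

BᵀP = [-8.7500 -9.0000; 8.5000 9.0000]
S = R + BᵀPB = [3 0; 0 1] + [9.2500 -9.5000; -9.5000 10.0000] = [12.2500 -9.5000; -9.5000 11.0000]
BᵀPA = [-17.2500 -9.2500; 16.5000 9.5000]
K = S⁻¹·BᵀPA = [-0.7416 -0.2584; 0.8596 0.6404]
A−BK = [5.4607 0.5393; -5.0618 -0.4382]
AᵀP(A−BK) = [11.2753 2.2247; 2.2247 0.7753]
P' = Q + AᵀP(A−BK) = [11.7753 2.7247; 2.7247 1.7753]
tr(P') = 13.5506


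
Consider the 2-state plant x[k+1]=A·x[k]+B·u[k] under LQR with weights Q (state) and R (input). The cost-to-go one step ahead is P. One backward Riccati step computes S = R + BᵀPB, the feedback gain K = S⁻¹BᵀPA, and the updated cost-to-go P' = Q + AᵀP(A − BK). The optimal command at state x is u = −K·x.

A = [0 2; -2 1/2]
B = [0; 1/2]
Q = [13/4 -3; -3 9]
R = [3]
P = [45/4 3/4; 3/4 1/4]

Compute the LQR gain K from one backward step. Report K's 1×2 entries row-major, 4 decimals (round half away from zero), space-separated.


-0.0816 0.2653

BᵀP = [0.3750 0.1250]
S = R + BᵀPB = [3] + [0.0625] = [3.0625]
BᵀPA = [-0.2500 0.8125]
K = S⁻¹·BᵀPA = [-0.0816 0.2653]
A−BK = [0.0000 2.0000; -1.9592 0.3673]
AᵀP(A−BK) = [0.9796 -3.1837; -3.1837 46.3469]
P' = Q + AᵀP(A−BK) = [4.2296 -6.1837; -6.1837 55.3469]
tr(P') = 59.5765


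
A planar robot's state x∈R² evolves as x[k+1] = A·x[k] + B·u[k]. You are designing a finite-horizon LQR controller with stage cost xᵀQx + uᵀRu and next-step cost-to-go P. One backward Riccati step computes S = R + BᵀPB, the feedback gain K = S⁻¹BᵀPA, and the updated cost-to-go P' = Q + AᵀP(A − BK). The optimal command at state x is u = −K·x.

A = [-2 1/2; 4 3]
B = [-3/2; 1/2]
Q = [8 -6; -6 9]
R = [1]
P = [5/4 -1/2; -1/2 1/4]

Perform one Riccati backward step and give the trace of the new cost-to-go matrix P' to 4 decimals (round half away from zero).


21.5481

BᵀP = [-2.1250 0.8750]
S = R + BᵀPB = [1] + [3.6250] = [4.6250]
BᵀPA = [7.7500 1.5625]
K = S⁻¹·BᵀPA = [1.6757 0.3378]
A−BK = [0.5135 1.0068; 3.1622 2.8311]
AᵀP(A−BK) = [4.0135 1.1318; 1.1318 0.5346]
P' = Q + AᵀP(A−BK) = [12.0135 -4.8682; -4.8682 9.5346]
tr(P') = 21.5481


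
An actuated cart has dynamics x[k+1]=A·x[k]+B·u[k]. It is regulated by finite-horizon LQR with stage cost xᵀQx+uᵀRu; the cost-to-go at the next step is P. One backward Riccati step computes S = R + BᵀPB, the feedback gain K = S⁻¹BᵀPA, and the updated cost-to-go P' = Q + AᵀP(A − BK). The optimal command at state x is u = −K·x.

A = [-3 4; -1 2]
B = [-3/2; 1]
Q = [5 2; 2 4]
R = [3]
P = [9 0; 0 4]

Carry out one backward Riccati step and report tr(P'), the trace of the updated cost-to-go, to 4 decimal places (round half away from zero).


BᵀP = [-13.5000 4.0000]
S = R + BᵀPB = [3] + [24.2500] = [27.2500]
BᵀPA = [36.5000 -46.0000]
K = S⁻¹·BᵀPA = [1.3394 -1.6881]
A−BK = [-0.9908 1.4679; -2.3394 3.6881]
AᵀP(A−BK) = [36.1101 -54.3853; -54.3853 82.3486]
P' = Q + AᵀP(A−BK) = [41.1101 -52.3853; -52.3853 86.3486]
tr(P') = 127.4587

127.4587


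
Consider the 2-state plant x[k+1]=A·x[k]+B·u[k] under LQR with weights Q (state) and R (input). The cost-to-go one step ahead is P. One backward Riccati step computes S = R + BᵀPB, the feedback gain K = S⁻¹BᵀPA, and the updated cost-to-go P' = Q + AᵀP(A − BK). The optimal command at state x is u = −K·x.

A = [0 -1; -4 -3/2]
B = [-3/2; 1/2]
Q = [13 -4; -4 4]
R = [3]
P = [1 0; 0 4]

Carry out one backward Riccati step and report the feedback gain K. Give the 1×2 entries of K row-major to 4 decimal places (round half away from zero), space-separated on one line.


BᵀP = [-1.5000 2.0000]
S = R + BᵀPB = [3] + [3.2500] = [6.2500]
BᵀPA = [-8.0000 -1.5000]
K = S⁻¹·BᵀPA = [-1.2800 -0.2400]
A−BK = [-1.9200 -1.3600; -3.3600 -1.3800]
AᵀP(A−BK) = [53.7600 22.0800; 22.0800 9.6400]
P' = Q + AᵀP(A−BK) = [66.7600 18.0800; 18.0800 13.6400]
tr(P') = 80.4000

-1.2800 -0.2400


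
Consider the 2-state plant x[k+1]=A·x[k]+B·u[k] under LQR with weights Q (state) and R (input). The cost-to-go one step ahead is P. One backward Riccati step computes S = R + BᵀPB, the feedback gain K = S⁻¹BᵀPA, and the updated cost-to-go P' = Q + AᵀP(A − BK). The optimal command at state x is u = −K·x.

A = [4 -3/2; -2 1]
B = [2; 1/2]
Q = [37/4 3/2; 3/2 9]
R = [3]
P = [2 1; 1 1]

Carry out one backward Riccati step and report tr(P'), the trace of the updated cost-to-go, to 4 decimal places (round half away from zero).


26.6321

BᵀP = [4.5000 2.5000]
S = R + BᵀPB = [3] + [10.2500] = [13.2500]
BᵀPA = [13.0000 -4.2500]
K = S⁻¹·BᵀPA = [0.9811 -0.3208]
A−BK = [2.0377 -0.8585; -2.4906 1.1604]
AᵀP(A−BK) = [7.2453 -2.8302; -2.8302 1.1368]
P' = Q + AᵀP(A−BK) = [16.4953 -1.3302; -1.3302 10.1368]
tr(P') = 26.6321


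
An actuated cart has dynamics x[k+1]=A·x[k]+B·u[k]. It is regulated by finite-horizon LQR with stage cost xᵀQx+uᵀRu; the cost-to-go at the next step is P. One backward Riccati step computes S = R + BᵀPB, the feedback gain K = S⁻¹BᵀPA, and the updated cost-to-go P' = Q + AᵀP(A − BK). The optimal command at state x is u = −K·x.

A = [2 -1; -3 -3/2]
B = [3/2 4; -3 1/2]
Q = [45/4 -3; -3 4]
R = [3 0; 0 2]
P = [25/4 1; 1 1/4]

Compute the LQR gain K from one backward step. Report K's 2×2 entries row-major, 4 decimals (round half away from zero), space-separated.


0.2693 0.0576 0.2985 -0.3128

BᵀP = [6.3750 0.7500; 25.5000 4.1250]
S = R + BᵀPB = [3 0; 0 2] + [7.3125 25.8750; 25.8750 104.0625] = [10.3125 25.8750; 25.8750 106.0625]
BᵀPA = [10.5000 -7.5000; 38.6250 -31.6875]
K = S⁻¹·BᵀPA = [0.2693 0.0576; 0.2985 -0.3128]
A−BK = [0.4022 0.1648; -2.3415 -1.1707]
AᵀP(A−BK) = [0.8938 0.1026; 0.1026 0.3322]
P' = Q + AᵀP(A−BK) = [12.1438 -2.8974; -2.8974 4.3322]
tr(P') = 16.4760


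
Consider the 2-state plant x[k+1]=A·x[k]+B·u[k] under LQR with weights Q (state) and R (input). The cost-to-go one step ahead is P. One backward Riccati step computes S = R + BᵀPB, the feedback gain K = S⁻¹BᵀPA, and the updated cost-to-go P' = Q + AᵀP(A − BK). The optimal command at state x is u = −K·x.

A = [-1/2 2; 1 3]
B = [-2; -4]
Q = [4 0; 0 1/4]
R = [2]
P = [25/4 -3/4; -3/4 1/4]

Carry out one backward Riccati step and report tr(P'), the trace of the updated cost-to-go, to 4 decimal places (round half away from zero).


BᵀP = [-9.5000 0.5000]
S = R + BᵀPB = [2] + [17.0000] = [19.0000]
BᵀPA = [5.2500 -17.5000]
K = S⁻¹·BᵀPA = [0.2763 -0.9211]
A−BK = [0.0526 0.1579; 2.1053 -0.6842]
AᵀP(A−BK) = [1.1118 -1.0395; -1.0395 2.1316]
P' = Q + AᵀP(A−BK) = [5.1118 -1.0395; -1.0395 2.3816]
tr(P') = 7.4934

7.4934


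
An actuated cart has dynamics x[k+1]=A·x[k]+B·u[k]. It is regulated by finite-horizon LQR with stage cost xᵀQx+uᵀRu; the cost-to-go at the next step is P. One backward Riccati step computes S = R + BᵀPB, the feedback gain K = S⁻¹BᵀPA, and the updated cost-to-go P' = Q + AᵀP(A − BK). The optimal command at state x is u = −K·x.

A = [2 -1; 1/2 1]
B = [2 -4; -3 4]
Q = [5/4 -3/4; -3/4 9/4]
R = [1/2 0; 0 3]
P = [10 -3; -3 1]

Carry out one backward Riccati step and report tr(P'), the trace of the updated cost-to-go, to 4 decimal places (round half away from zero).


4.1778

BᵀP = [29.0000 -9.0000; -52.0000 16.0000]
S = R + BᵀPB = [1/2 0; 0 3] + [85.0000 -152.0000; -152.0000 272.0000] = [85.5000 -152.0000; -152.0000 275.0000]
BᵀPA = [53.5000 -38.0000; -96.0000 68.0000]
K = S⁻¹·BᵀPA = [0.2950 -0.2791; -0.1860 0.0930]
A−BK = [0.6659 -0.0698; 2.1291 -0.2093]
AᵀP(A−BK) = [0.6080 -0.1395; -0.1395 0.0698]
P' = Q + AᵀP(A−BK) = [1.8580 -0.8895; -0.8895 2.3198]
tr(P') = 4.1778


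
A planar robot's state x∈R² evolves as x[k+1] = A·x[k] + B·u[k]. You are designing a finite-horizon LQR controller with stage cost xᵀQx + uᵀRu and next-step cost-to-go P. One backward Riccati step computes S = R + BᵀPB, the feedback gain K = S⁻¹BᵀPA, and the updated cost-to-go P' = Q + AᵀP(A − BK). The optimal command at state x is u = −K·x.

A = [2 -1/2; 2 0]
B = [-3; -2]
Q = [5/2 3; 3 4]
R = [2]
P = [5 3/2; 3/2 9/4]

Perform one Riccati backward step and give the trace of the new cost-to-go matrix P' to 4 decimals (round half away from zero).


BᵀP = [-18.0000 -9.0000]
S = R + BᵀPB = [2] + [72.0000] = [74.0000]
BᵀPA = [-54.0000 9.0000]
K = S⁻¹·BᵀPA = [-0.7297 0.1216]
A−BK = [-0.1892 -0.1351; 0.5405 0.2432]
AᵀP(A−BK) = [1.5946 0.0676; 0.0676 0.1554]
P' = Q + AᵀP(A−BK) = [4.0946 3.0676; 3.0676 4.1554]
tr(P') = 8.2500

8.2500


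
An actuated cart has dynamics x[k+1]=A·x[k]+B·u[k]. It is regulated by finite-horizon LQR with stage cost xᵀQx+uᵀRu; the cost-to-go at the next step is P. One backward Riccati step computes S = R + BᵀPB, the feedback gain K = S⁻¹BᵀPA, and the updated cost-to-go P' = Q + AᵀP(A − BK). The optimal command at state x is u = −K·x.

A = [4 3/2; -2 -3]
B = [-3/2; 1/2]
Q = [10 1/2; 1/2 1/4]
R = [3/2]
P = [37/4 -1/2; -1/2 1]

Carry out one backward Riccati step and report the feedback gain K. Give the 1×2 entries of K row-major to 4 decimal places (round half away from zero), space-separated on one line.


BᵀP = [-14.1250 1.2500]
S = R + BᵀPB = [3/2] + [21.8125] = [23.3125]
BᵀPA = [-59.0000 -24.9375]
K = S⁻¹·BᵀPA = [-2.5308 -1.0697]
A−BK = [0.2038 -0.1046; -0.7346 -2.4651]
AᵀP(A−BK) = [10.6810 5.8874; 5.8874 7.6367]
P' = Q + AᵀP(A−BK) = [20.6810 6.3874; 6.3874 7.8867]
tr(P') = 28.5677

-2.5308 -1.0697


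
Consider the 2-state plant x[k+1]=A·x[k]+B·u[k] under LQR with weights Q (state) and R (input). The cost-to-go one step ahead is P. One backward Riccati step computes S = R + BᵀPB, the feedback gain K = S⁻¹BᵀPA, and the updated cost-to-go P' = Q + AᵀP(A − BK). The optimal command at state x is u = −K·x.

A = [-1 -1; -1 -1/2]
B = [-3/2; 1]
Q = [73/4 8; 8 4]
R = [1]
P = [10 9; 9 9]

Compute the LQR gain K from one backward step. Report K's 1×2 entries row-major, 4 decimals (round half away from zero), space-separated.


BᵀP = [-6.0000 -4.5000]
S = R + BᵀPB = [1] + [4.5000] = [5.5000]
BᵀPA = [10.5000 8.2500]
K = S⁻¹·BᵀPA = [1.9091 1.5000]
A−BK = [1.8636 1.2500; -2.9091 -2.0000]
AᵀP(A−BK) = [16.9545 12.2500; 12.2500 8.8750]
P' = Q + AᵀP(A−BK) = [35.2045 20.2500; 20.2500 12.8750]
tr(P') = 48.0795

1.9091 1.5000


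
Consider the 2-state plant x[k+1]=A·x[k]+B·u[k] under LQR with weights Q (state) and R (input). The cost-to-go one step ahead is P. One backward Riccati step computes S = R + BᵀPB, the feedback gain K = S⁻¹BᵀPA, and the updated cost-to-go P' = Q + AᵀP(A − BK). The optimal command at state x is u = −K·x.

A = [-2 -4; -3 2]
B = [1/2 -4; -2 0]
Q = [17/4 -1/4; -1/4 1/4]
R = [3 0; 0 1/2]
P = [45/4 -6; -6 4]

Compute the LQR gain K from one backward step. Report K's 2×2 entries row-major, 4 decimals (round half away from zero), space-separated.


0.7616 -0.5493 0.3972 1.0486

BᵀP = [17.6250 -11.0000; -45.0000 24.0000]
S = R + BᵀPB = [3 0; 0 1/2] + [30.8125 -70.5000; -70.5000 180.0000] = [33.8125 -70.5000; -70.5000 180.5000]
BᵀPA = [-2.2500 -92.5000; 18.0000 228.0000]
K = S⁻¹·BᵀPA = [0.7616 -0.5493; 0.3972 1.0486]
A−BK = [-0.7920 0.4691; -1.4767 0.9015]
AᵀP(A−BK) = [3.5640 -2.1112; -2.1112 2.1065]
P' = Q + AᵀP(A−BK) = [7.8140 -2.3612; -2.3612 2.3565]
tr(P') = 10.1705


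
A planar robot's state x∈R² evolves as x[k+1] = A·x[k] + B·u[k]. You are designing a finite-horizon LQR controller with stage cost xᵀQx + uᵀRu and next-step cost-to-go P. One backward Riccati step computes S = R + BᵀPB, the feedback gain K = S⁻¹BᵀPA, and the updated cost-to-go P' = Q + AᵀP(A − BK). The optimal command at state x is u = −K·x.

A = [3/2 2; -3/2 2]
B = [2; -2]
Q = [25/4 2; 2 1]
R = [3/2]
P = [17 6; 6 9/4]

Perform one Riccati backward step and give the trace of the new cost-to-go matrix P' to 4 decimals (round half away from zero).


18.9211

BᵀP = [22.0000 7.5000]
S = R + BᵀPB = [3/2] + [29.0000] = [30.5000]
BᵀPA = [21.7500 59.0000]
K = S⁻¹·BᵀPA = [0.7131 1.9344]
A−BK = [0.0738 -1.8689; -0.0738 5.8689]
AᵀP(A−BK) = [0.8023 2.1762; 2.1762 10.8689]
P' = Q + AᵀP(A−BK) = [7.0523 4.1762; 4.1762 11.8689]
tr(P') = 18.9211


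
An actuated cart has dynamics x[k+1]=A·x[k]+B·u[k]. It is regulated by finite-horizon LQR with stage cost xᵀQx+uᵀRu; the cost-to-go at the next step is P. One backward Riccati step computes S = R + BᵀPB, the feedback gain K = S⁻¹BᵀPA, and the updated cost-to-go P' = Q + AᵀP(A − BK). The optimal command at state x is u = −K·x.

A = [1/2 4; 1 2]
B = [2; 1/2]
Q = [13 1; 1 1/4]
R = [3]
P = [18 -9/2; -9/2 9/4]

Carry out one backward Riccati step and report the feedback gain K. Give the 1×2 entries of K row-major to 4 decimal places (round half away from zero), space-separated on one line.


BᵀP = [33.7500 -7.8750]
S = R + BᵀPB = [3] + [63.5625] = [66.5625]
BᵀPA = [9.0000 119.2500]
K = S⁻¹·BᵀPA = [0.1352 1.7915]
A−BK = [0.2296 0.4169; 0.9324 1.1042]
AᵀP(A−BK) = [1.0331 1.8761; 1.8761 11.3577]
P' = Q + AᵀP(A−BK) = [14.0331 2.8761; 2.8761 11.6077]
tr(P') = 25.6408

0.1352 1.7915


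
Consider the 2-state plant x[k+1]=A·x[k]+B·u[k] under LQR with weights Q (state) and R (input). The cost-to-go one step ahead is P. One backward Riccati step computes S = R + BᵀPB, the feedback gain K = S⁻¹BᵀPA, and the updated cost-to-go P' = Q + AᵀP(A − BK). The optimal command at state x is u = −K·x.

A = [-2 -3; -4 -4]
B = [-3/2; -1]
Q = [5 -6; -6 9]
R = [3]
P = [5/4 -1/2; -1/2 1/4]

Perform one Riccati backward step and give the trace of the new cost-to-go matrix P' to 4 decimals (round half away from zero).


17.1370

BᵀP = [-1.3750 0.5000]
S = R + BᵀPB = [3] + [1.5625] = [4.5625]
BᵀPA = [0.7500 2.1250]
K = S⁻¹·BᵀPA = [0.1644 0.4658]
A−BK = [-1.7534 -2.3014; -3.8356 -3.5342]
AᵀP(A−BK) = [0.8767 1.1507; 1.1507 2.2603]
P' = Q + AᵀP(A−BK) = [5.8767 -4.8493; -4.8493 11.2603]
tr(P') = 17.1370


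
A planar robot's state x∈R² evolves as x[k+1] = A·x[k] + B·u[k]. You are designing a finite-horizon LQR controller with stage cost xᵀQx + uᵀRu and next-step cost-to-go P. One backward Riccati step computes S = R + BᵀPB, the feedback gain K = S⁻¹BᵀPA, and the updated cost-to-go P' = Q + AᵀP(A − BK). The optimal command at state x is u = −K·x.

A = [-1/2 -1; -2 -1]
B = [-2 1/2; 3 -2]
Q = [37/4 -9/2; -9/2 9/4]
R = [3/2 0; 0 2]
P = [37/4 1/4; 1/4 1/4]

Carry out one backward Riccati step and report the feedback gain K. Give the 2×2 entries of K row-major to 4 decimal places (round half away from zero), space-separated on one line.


0.2986 0.5232 0.3089 0.2399

BᵀP = [-17.7500 0.2500; 4.1250 -0.3750]
S = R + BᵀPB = [3/2 0; 0 2] + [36.2500 -9.3750; -9.3750 2.8125] = [37.7500 -9.3750; -9.3750 4.8125]
BᵀPA = [8.3750 17.5000; -1.3125 -3.7500]
K = S⁻¹·BᵀPA = [0.2986 0.5232; 0.3089 0.2399]
A−BK = [-0.0573 -0.0736; -2.2779 -2.0896]
AᵀP(A−BK) = [1.7174 1.6834; 1.6834 1.7444]
P' = Q + AᵀP(A−BK) = [10.9674 -2.8166; -2.8166 3.9944]
tr(P') = 14.9618


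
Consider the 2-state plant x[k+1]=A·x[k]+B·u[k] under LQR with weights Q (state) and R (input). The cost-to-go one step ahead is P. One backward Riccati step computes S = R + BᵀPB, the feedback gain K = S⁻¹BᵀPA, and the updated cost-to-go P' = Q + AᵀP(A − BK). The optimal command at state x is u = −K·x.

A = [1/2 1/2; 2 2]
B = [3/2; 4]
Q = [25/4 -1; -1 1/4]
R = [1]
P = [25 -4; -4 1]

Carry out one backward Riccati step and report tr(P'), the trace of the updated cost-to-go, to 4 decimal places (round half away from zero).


BᵀP = [21.5000 -2.0000]
S = R + BᵀPB = [1] + [24.2500] = [25.2500]
BᵀPA = [6.7500 6.7500]
K = S⁻¹·BᵀPA = [0.2673 0.2673]
A−BK = [0.0990 0.0990; 0.9307 0.9307]
AᵀP(A−BK) = [0.4455 0.4455; 0.4455 0.4455]
P' = Q + AᵀP(A−BK) = [6.6955 -0.5545; -0.5545 0.6955]
tr(P') = 7.3911

7.3911


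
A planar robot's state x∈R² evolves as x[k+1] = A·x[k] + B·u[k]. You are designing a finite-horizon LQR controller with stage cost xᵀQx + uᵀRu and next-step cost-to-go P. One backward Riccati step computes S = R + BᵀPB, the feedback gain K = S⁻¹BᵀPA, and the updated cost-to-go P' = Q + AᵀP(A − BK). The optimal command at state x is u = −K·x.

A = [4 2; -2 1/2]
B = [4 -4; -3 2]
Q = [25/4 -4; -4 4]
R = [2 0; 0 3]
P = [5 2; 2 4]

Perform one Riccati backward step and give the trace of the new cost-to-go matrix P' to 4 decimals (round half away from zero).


19.5530

BᵀP = [14.0000 -4.0000; -16.0000 0.0000]
S = R + BᵀPB = [2 0; 0 3] + [68.0000 -64.0000; -64.0000 64.0000] = [70.0000 -64.0000; -64.0000 67.0000]
BᵀPA = [64.0000 26.0000; -64.0000 -32.0000]
K = S⁻¹·BᵀPA = [0.3232 -0.5152; -0.6465 -0.9697]
A−BK = [0.1212 0.1818; 0.2626 0.8939]
AᵀP(A−BK) = [1.9394 2.9091; 2.9091 7.3636]
P' = Q + AᵀP(A−BK) = [8.1894 -1.0909; -1.0909 11.3636]
tr(P') = 19.5530


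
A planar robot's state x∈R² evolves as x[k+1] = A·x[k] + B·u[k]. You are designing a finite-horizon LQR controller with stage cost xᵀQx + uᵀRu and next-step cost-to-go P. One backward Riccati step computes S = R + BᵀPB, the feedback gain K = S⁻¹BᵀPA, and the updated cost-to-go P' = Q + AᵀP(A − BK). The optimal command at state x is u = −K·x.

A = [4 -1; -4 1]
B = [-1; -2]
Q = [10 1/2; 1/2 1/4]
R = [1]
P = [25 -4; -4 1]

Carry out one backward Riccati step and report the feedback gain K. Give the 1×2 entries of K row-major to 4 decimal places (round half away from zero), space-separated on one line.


BᵀP = [-17.0000 2.0000]
S = R + BᵀPB = [1] + [13.0000] = [14.0000]
BᵀPA = [-76.0000 19.0000]
K = S⁻¹·BᵀPA = [-5.4286 1.3571]
A−BK = [-1.4286 0.3571; -14.8571 3.7143]
AᵀP(A−BK) = [131.4286 -32.8571; -32.8571 8.2143]
P' = Q + AᵀP(A−BK) = [141.4286 -32.3571; -32.3571 8.4643]
tr(P') = 149.8929

-5.4286 1.3571


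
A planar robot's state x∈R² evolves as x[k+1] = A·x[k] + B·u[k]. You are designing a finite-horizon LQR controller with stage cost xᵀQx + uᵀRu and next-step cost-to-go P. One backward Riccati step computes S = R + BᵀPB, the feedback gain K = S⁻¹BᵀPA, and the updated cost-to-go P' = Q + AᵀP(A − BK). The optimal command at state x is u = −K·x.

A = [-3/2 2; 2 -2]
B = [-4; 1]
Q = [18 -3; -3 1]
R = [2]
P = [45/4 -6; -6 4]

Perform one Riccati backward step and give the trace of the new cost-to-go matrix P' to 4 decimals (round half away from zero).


23.6020

BᵀP = [-51.0000 28.0000]
S = R + BᵀPB = [2] + [232.0000] = [234.0000]
BᵀPA = [132.5000 -158.0000]
K = S⁻¹·BᵀPA = [0.5662 -0.6752]
A−BK = [0.7650 -0.7009; 1.4338 -1.3248]
AᵀP(A−BK) = [2.2858 -2.2842; -2.2842 2.3162]
P' = Q + AᵀP(A−BK) = [20.2858 -5.2842; -5.2842 3.3162]
tr(P') = 23.6020


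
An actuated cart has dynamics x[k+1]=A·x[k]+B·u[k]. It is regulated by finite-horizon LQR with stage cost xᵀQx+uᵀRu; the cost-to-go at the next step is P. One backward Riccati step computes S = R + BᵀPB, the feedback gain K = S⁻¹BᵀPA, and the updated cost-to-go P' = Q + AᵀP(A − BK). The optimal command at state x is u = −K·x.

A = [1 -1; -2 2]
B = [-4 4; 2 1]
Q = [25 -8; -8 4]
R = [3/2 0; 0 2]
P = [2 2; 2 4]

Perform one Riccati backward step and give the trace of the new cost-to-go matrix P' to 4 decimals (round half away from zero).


31.3338

BᵀP = [-4.0000 0.0000; 10.0000 12.0000]
S = R + BᵀPB = [3/2 0; 0 2] + [16.0000 -16.0000; -16.0000 52.0000] = [17.5000 -16.0000; -16.0000 54.0000]
BᵀPA = [-4.0000 4.0000; -14.0000 14.0000]
K = S⁻¹·BᵀPA = [-0.6386 0.6386; -0.4485 0.4485]
A−BK = [0.2395 -0.2395; -0.2743 0.2743]
AᵀP(A−BK) = [1.1669 -1.1669; -1.1669 1.1669]
P' = Q + AᵀP(A−BK) = [26.1669 -9.1669; -9.1669 5.1669]
tr(P') = 31.3338


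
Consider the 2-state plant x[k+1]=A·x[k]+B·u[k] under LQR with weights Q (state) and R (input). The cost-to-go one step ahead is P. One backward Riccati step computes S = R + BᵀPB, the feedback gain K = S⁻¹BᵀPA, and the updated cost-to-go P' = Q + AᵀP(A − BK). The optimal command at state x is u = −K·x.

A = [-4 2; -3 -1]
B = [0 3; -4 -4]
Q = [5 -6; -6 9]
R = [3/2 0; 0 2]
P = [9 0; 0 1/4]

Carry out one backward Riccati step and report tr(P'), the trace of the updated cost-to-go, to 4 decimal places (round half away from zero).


BᵀP = [0.0000 -1.0000; 27.0000 -1.0000]
S = R + BᵀPB = [3/2 0; 0 2] + [4.0000 4.0000; 4.0000 85.0000] = [5.5000 4.0000; 4.0000 87.0000]
BᵀPA = [3.0000 1.0000; -105.0000 55.0000]
K = S⁻¹·BᵀPA = [1.4724 -0.2876; -1.2746 0.6454]
A−BK = [-0.1762 0.0638; -2.2086 0.4314]
AᵀP(A−BK) = [8.0003 -2.6197; -2.6197 1.0403]
P' = Q + AᵀP(A−BK) = [13.0003 -8.6197; -8.6197 10.0403]
tr(P') = 23.0405

23.0405


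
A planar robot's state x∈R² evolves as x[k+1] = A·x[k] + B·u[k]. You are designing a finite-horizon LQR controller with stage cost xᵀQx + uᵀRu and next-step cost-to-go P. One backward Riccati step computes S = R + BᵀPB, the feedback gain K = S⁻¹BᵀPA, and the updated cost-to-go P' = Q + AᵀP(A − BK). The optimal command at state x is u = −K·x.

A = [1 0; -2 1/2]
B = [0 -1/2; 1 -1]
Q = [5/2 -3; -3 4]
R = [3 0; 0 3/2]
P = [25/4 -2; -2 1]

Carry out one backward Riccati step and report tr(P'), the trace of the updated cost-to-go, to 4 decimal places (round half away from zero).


BᵀP = [-2.0000 1.0000; -1.1250 0.0000]
S = R + BᵀPB = [3 0; 0 3/2] + [1.0000 0.0000; 0.0000 0.5625] = [4.0000 0.0000; 0.0000 2.0625]
BᵀPA = [-4.0000 0.5000; -1.1250 0.0000]
K = S⁻¹·BᵀPA = [-1.0000 0.1250; -0.5455 0.0000]
A−BK = [0.7273 0.0000; -1.5455 0.3750]
AᵀP(A−BK) = [13.6364 -1.5000; -1.5000 0.1875]
P' = Q + AᵀP(A−BK) = [16.1364 -4.5000; -4.5000 4.1875]
tr(P') = 20.3239

20.3239


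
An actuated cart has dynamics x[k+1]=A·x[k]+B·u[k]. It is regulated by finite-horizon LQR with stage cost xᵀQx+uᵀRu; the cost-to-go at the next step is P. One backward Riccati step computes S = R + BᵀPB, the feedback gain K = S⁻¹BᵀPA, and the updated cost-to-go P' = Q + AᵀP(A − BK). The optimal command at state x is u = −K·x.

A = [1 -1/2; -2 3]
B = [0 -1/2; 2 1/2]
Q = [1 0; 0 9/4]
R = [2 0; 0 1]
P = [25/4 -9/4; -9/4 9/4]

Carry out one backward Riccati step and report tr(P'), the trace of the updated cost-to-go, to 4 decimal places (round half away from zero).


10.1651

BᵀP = [-4.5000 4.5000; -4.2500 2.2500]
S = R + BᵀPB = [2 0; 0 1] + [9.0000 4.5000; 4.5000 3.2500] = [11.0000 4.5000; 4.5000 4.2500]
BᵀPA = [-13.5000 15.7500; -8.7500 8.8750]
K = S⁻¹·BᵀPA = [-0.6792 1.0189; -1.3396 1.0094]
A−BK = [0.3302 0.0047; 0.0283 0.4575]
AᵀP(A−BK) = [3.3585 -3.0377; -3.0377 3.5566]
P' = Q + AᵀP(A−BK) = [4.3585 -3.0377; -3.0377 5.8066]
tr(P') = 10.1651


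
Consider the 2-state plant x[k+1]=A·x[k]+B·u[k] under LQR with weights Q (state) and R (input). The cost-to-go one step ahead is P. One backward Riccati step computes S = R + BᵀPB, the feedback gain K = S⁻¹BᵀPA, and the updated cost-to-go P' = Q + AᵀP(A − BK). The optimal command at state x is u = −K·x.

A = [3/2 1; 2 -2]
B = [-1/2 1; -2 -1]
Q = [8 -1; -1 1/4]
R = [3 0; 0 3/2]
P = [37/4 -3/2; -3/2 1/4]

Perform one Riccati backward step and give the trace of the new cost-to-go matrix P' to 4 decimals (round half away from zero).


BᵀP = [-1.6250 0.2500; 10.7500 -1.7500]
S = R + BᵀPB = [3 0; 0 3/2] + [0.3125 -1.8750; -1.8750 12.5000] = [3.3125 -1.8750; -1.8750 14.0000]
BᵀPA = [-1.9375 -2.1250; 12.6250 14.2500]
K = S⁻¹·BᵀPA = [-0.0806 -0.0707; 0.8910 1.0084]
A−BK = [0.5687 -0.0437; 2.7299 -1.1331]
AᵀP(A−BK) = [1.4076 1.5071; 1.5071 1.7302]
P' = Q + AᵀP(A−BK) = [9.4076 0.5071; 0.5071 1.9802]
tr(P') = 11.3878

11.3878


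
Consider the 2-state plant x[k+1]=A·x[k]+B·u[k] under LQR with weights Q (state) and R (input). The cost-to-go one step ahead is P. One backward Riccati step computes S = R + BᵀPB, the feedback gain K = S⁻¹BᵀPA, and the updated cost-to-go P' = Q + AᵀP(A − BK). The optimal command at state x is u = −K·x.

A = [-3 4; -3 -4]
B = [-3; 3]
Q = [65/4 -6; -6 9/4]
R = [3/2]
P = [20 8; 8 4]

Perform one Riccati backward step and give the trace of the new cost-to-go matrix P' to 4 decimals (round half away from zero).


BᵀP = [-36.0000 -12.0000]
S = R + BᵀPB = [3/2] + [72.0000] = [73.5000]
BᵀPA = [144.0000 -96.0000]
K = S⁻¹·BᵀPA = [1.9592 -1.3061]
A−BK = [2.8776 0.0816; -8.8776 -0.0816]
AᵀP(A−BK) = [77.8776 -3.9184; -3.9184 2.6122]
P' = Q + AᵀP(A−BK) = [94.1276 -9.9184; -9.9184 4.8622]
tr(P') = 98.9898

98.9898
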